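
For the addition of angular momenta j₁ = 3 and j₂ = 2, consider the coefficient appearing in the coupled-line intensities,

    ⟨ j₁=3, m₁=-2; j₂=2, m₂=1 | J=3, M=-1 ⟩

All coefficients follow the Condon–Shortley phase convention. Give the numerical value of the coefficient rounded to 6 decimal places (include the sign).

+√(1/4) = +0.500000

j₁+j₂−J=2  J+j₁−j₂=4  J−j₁+j₂=2  j₁+j₂+J+1=9
(j₁±m₁, j₂±m₂, J±M) = (1,5,3,1,2,4)
P² = 64
sum k=1..2:
  [1] −1/48 = -1/48
  [2] +1/12 = 1/12
S = 1/16
C² = P²·S² = 1/4 ; C = +0.500000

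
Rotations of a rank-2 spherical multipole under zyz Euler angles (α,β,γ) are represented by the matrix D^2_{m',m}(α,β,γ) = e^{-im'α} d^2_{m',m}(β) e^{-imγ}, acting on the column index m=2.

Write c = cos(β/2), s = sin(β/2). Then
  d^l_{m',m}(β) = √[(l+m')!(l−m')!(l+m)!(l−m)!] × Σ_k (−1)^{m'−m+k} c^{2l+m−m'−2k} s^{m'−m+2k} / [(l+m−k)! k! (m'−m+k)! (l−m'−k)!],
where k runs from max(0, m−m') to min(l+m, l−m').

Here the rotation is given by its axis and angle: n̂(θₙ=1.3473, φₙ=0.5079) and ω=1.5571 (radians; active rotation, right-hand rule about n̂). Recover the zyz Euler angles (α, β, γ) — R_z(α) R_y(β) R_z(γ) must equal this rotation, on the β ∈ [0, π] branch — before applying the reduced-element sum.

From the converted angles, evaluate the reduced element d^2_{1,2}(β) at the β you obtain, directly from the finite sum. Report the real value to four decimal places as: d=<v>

d=0.5300

Axis–angle → zyz. n̂ = (sinθₙcosφₙ, sinθₙsinφₙ, cosθₙ) = (+0.852036, +0.474247, +0.221640), ω = 1.5571.
R = I cosω + sinω [n̂]ₓ + (1−cosω) n̂n̂ᵀ gives
  R = [+0.729718, +0.176922, +0.660462; +0.620161, +0.235526, -0.748283; -0.287944, +0.955629, +0.062148]
β = atan2(√(R₁₃²+R₂₃²), R₃₃) = 1.508609; α = atan2(R₂₃, R₁₃) mod 2π = 5.435528; γ = atan2(R₃₂, −R₃₁) mod 2π = 1.278135
d^2_{1,2}(β=1.5086) via the finite sum:
c=cos(1.508609/2)=0.728748, s=sin(1.508609/2)=0.684782; N=√[6·1·24·1]=12.000000
k∈{1} keeps every argument non-negative
  k=1: (−1)^0·12.0000/(6)·0.7287^3·0.6848^1 = +0.530047
d^2_{1,2}(1.5086) = +0.530047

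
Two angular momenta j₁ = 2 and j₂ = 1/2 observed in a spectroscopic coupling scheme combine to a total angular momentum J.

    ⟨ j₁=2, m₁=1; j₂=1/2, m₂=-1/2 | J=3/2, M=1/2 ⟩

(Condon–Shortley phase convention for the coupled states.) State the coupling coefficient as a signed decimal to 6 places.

√[4·1!3!0!/5! · 3!1!0!1!2!1!] = √(12/5)
  +(−1)^0/∏(0,1,1,0,2,0)! = 1/2  (running 1/2)
⟨..|..⟩ = √(12/5)·(1/2) = +0.774597

+0.774597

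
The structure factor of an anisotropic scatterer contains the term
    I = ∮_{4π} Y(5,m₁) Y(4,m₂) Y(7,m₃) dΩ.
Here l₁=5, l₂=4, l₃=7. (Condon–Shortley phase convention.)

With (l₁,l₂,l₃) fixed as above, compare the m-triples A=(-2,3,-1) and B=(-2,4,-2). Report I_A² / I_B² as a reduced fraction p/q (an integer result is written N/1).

25/12

l's match ⇒ only the (l;m) 3-j factors differ between A and B.
A: triangle coeff Δ(5,4,7) = 1/6126120; Σ_t [1,2]: t=1:−1/1036800 t=2:+1/172800 = 1/207360; (3j)²=245/14586 [(5 4 7; -2 3 -1)], sign=+1
B: triangle coeff Δ(5,4,7) = 1/6126120; Σ_t [2,2]: t=2:+1/1036800 = 1/1036800; (3j)²=98/12155 [(5 4 7; -2 4 -2)], sign=-1
I_A²/I_B² = (245/14586)/(98/12155) = 25/12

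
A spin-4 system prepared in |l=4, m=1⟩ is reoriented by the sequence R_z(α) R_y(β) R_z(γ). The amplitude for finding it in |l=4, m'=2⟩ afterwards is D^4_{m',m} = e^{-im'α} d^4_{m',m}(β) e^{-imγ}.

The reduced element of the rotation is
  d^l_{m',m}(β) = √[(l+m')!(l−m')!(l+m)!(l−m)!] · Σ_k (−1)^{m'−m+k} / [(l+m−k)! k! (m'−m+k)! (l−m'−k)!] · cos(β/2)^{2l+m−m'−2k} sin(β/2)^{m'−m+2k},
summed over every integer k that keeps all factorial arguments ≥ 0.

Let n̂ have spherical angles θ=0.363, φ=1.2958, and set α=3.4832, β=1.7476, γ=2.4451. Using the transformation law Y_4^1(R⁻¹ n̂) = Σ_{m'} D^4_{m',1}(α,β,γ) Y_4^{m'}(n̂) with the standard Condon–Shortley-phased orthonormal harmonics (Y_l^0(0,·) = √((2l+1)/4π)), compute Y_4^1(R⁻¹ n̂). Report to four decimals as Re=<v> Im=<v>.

Re=-0.1758 Im=-0.2819

Need the full column D^4_{m',1} for m'=−4..4 at α=3.4832, β=1.7476, γ=2.4451.
cos(β/2)=0.641917, sin(β/2)=0.766774
d^4_{-4,1}: single k=5 term ⇒ +0.524648;  D = +0.247896-0.462388i
d^4_{-3,1}: k∈[4..5] ⇒ +0.776434 -0.664710 = +0.111725;  D = -0.016753+0.110461i
d^4_{-2,1}: k∈[3..5] ⇒ +0.694884 -1.487236 +0.424410 = -0.367941;  D = +0.069882+0.361244i
d^4_{-1,1}: k∈[2..5] ⇒ +0.411348 -1.760787 +1.256183 -0.119492 = -0.212748;  D = -0.108046-0.183269i
d^4_{0,1}: k∈[1..4] ⇒ +0.154006 -1.318451 +1.881222 -0.447368 = +0.269409;  D = -0.206663-0.172834i
d^4_{1,1}: k∈[0..3] ⇒ +0.028829 -0.617022 +1.760787 -0.837456 = +0.335139;  D = +0.314255+0.116455i
d^4_{2,1}: k∈[0..2] ⇒ -0.146103 +1.042327 -0.991491 = -0.095267;  D = +0.095258+0.001265i
d^4_{3,1}: k∈[0..1] ⇒ +0.326497 -0.776434 = -0.449937;  D = -0.425902+0.145088i
d^4_{4,1}: single k=0 term ⇒ -0.367698;  D = +0.288224-0.228317i
Y_4^{m'}(θ=0.363,φ=1.2958) and Σ D·Y over m':
  (+0.2479-0.4624i)·(+0.0032+0.0063i)  (-0.0168+0.1105i)·(-0.0385+0.0355i)  (+0.0699+0.3612i)·(-0.1840-0.1128i)  (-0.1080-0.1833i)·(+0.1329-0.4712i)  (-0.2067-0.1728i)·(+0.3716+0.0000i)  (+0.3143+0.1165i)·(-0.1329-0.4712i)  (+0.0953+0.0013i)·(-0.1840+0.1128i)  (-0.4259+0.1451i)·(+0.0385+0.0355i)  (+0.2882-0.2283i)·(+0.0032-0.0063i)
Y_4^1(R⁻¹ n̂) = -0.175847-0.281934i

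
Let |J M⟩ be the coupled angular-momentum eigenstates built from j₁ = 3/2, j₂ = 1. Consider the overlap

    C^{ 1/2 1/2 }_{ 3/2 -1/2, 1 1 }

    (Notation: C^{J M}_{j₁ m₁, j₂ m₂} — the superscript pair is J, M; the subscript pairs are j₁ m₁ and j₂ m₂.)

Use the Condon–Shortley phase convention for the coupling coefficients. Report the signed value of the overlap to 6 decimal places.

√[2·2!1!0!/4! · 1!2!2!0!1!0!] = √(2/3)
  +(−1)^2/∏(2,0,0,0,1,0)! = 1/2  (running 1/2)
⟨..|..⟩ = √(2/3)·(1/2) = +0.408248

+√(1/6) ≈ +0.408248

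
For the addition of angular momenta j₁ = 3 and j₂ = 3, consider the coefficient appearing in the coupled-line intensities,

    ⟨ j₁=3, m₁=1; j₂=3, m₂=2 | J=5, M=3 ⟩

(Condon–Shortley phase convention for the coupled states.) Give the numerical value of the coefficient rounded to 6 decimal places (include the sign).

j₁+j₂−J=1  J+j₁−j₂=5  J−j₁+j₂=5  j₁+j₂+J+1=12
(j₁±m₁, j₂±m₂, J±M) = (4,2,5,1,8,2)
P² = 153600
sum k=0..1:
  [0] +1/1440 = 1/1440
  [1] −1/576 = -1/576
S = -1/960
C² = P²·S² = 1/6 ; C = -0.408248

−√(1/6) ≈ -0.408248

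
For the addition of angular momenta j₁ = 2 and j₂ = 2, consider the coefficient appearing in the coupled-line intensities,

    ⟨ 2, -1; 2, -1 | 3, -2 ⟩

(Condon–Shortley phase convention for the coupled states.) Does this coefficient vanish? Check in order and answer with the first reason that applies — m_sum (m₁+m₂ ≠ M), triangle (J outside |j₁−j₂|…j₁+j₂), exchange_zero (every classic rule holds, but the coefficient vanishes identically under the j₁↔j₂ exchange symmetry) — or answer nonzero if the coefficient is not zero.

m-sum: m₁+m₂ = -1+(-1) = -2, M = -2  ✓
triangle: |j₁−j₂| = 0 ≤ J = 3 ≤ j₁+j₂ = 4  ✓
exchange: j₁=j₂ and m₁=m₂, and (−1)^(j₁+j₂−J) = (−1)^1 = −1 forces ⟨j₁m₁;j₂m₂|JM⟩ = −⟨j₂m₂;j₁m₁|JM⟩ = −⟨j₁m₁;j₂m₂|JM⟩ ⇒ the coefficient vanishes identically
Racah sum check: Σ_k collapses to 0 ⇒ CG = 0

exchange_zero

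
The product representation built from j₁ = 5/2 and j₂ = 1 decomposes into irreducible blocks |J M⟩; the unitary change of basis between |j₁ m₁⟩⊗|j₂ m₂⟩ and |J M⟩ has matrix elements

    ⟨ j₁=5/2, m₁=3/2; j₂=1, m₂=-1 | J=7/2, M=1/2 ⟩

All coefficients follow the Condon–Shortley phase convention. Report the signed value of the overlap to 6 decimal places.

j₁+j₂−J=0  J+j₁−j₂=5  J−j₁+j₂=2  j₁+j₂+J+1=8
(j₁±m₁, j₂±m₂, J±M) = (4,1,0,2,4,3)
P² = 2304/7
sum k=0..0:
  [0] +1/48 = 1/48
S = 1/48
C² = P²·S² = 1/7 ; C = +0.377964

+√(1/7) = +0.377964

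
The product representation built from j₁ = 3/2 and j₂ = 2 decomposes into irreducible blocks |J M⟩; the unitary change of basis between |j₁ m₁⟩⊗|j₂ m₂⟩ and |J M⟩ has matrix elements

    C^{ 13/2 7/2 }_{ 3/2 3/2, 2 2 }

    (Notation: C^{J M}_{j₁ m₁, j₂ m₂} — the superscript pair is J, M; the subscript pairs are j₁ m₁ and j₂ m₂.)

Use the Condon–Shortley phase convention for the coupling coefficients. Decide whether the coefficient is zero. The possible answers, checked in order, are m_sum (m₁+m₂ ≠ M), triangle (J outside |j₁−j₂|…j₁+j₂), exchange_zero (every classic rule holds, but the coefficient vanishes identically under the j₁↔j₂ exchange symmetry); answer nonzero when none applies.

triangle

m-sum: m₁+m₂ = 3/2+2 = 7/2, M = 7/2  ✓
triangle: need |j₁−j₂| ≤ J ≤ j₁+j₂, i.e. J ∈ [1/2, 7/2]; J = 13/2 is outside ✗ ⇒ coefficient is 0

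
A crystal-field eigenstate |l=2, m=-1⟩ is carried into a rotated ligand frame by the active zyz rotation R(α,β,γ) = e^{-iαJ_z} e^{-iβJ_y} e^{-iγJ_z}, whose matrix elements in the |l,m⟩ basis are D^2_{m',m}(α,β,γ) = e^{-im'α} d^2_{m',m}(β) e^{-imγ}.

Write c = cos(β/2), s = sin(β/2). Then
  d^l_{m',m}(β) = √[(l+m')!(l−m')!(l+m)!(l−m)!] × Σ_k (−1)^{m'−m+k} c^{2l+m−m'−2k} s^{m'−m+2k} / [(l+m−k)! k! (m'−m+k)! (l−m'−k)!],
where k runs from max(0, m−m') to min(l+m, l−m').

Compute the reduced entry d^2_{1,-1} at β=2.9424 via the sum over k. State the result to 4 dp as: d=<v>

d^2_{1,-1}(β=2.9424) via the finite sum:
c=cos(2.942400/2)=0.099432, s=sin(2.942400/2)=0.995044; N=√[6·1·1·6]=6.000000
The bounds max(0,m−m')=0 and min(l+m,l−m')=1 give 2 terms
  k=0: (−1)^2·6.0000/(2)·0.0994^2·0.9950^2 = +0.029367
  k=1: (−1)^3·6.0000/(6)·0.0994^0·0.9950^4 = -0.980324
d^2_{1,-1}(2.9424) = +0.029367 -0.980324 = -0.950958

d=-0.9510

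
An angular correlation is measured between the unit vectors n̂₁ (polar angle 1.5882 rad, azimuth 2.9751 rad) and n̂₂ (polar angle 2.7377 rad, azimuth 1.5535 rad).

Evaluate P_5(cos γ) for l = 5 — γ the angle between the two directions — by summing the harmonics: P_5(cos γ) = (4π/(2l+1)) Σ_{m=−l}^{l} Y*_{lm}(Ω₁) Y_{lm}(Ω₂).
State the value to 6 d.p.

0.135933

Expand P_5 via completeness: Σ_{m} conj(Y_{5,m}) at Ω₁ times Y_{5,m} at Ω₂ —
  term(m=-5) = +0.001370+0.001482i   from Y*(Ω₁)=-0.312150+0.343008i, Y(Ω₂)=+0.000376-0.004335i
  term(m=-4) = +0.000680-0.000462i   from Y*(Ω₁)=-0.020072+0.015771i, Y(Ω₂)=-0.032118-0.002226i
  term(m=-3) = +0.020715+0.043149i   from Y*(Ω₁)=+0.302715-0.165169i, Y(Ω₂)=-0.007199+0.138611i
  term(m=-2) = +0.010414-0.003203i   from Y*(Ω₁)=+0.027840-0.009629i, Y(Ω₂)=+0.369643+0.012792i
  term(m=-1) = +0.024917+0.165765i   from Y*(Ω₁)=-0.314467+0.052846i, Y(Ω₂)=+0.009092-0.525604i
  term(m=+0) = +0.002799+0.000000i   from Y*(Ω₁)=-0.030486-0.000000i, Y(Ω₂)=-0.091804+0.000000i
  term(m=+1) = +0.024917-0.165765i   from Y*(Ω₁)=+0.314467+0.052846i, Y(Ω₂)=-0.009092-0.525604i
  term(m=+2) = +0.010414+0.003203i   from Y*(Ω₁)=+0.027840+0.009629i, Y(Ω₂)=+0.369643-0.012792i
  term(m=+3) = +0.020715-0.043149i   from Y*(Ω₁)=-0.302715-0.165169i, Y(Ω₂)=+0.007199+0.138611i
  term(m=+4) = +0.000680+0.000462i   from Y*(Ω₁)=-0.020072-0.015771i, Y(Ω₂)=-0.032118+0.002226i
  term(m=+5) = +0.001370-0.001482i   from Y*(Ω₁)=+0.312150+0.343008i, Y(Ω₂)=-0.000376-0.004335i
Total Σ_m = +0.118989+0.000000i. Multiply by 1.142397: +0.135933+0.000000i. P_5(cos γ) = 0.135933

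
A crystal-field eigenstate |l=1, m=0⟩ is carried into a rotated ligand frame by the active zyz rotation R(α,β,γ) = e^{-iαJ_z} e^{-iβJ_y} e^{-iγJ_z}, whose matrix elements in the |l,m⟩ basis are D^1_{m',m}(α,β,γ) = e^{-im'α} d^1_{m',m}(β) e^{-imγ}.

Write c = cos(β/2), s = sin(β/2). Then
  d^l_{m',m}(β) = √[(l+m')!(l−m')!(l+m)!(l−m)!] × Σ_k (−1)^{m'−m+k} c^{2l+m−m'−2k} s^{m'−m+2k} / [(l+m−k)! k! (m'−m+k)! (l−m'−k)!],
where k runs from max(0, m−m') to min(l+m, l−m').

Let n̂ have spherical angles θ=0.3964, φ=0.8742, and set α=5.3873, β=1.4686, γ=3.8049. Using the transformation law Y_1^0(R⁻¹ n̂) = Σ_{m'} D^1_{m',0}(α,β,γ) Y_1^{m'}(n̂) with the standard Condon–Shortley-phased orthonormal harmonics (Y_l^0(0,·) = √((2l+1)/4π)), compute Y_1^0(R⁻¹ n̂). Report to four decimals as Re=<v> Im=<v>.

Need the full column D^1_{m',0} for m'=−1..1 at α=5.3873, β=1.4686, γ=3.8049.
cos(β/2)=0.742300, sin(β/2)=0.670068
d^1_{-1,0}: single k=1 term ⇒ +0.703417;  D = +0.439515-0.549202i
d^1_{0,0}: k∈[0..1] ⇒ +0.551009 -0.448991 = +0.102019;  D = +0.102019+0.000000i
d^1_{1,0}: single k=0 term ⇒ -0.703417;  D = -0.439515-0.549202i
Y_1^{m'}(θ=0.3964,φ=0.8742) and Σ D·Y over m':
  (+0.4395-0.5492i)·(+0.0856-0.1023i)  (+0.1020+0.0000i)·(+0.4507+0.0000i)  (-0.4395-0.5492i)·(-0.0856-0.1023i)
Y_1^0(R⁻¹ n̂) = +0.008829+0.000000i

Re=0.0088 Im=0.0000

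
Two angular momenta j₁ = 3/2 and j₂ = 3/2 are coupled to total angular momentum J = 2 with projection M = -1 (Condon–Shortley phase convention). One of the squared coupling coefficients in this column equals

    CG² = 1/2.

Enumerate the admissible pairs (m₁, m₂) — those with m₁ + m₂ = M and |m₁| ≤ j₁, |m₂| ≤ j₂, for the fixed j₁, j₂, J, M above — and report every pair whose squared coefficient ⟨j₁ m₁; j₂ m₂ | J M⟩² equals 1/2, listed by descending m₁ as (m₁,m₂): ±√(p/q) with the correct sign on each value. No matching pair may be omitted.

Admissible pairs with m₁+m₂ = M = -1: (-3/2,1/2), (-1/2,-1/2), (1/2,-3/2)
  (m₁,m₂)=(1/2,-3/2): CG² = 1/2, CG = +√(1/2)   ← matches the target
  (m₁,m₂)=(-1/2,-1/2): CG² = 0/1, CG = 0
  (m₁,m₂)=(-3/2,1/2): CG² = 1/2, CG = −√(1/2)   ← matches the target
Pairs with CG² = 1/2: (1/2,-3/2): +√(1/2); (-3/2,1/2): −√(1/2)

(1/2,-3/2): +√(1/2); (-3/2,1/2): −√(1/2)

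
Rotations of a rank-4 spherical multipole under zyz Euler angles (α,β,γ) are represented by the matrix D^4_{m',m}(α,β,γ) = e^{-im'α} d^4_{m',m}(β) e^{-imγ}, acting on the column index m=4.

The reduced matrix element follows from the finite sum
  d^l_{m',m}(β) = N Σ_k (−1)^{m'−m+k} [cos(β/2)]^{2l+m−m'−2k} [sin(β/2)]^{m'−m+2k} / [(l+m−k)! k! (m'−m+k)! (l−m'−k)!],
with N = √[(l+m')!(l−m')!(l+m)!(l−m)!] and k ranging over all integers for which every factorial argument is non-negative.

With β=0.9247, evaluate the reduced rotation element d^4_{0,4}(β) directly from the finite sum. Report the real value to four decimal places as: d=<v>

d=0.2125

d^4_{0,4}(β=0.9247) via the finite sum:
With c≡cos(β/2)=0.895007 and s≡sin(β/2)=0.446053, N=[24·24·40320·1]^{1/2}=4819.161753
k: max(0,(4)−(0))=4 … min(4+(4),4−(0))=4
  k=4: (−1)^0·4819.1618/(576)·0.8950^4·0.4461^4 = +0.212519
d^4_{0,4}(0.9247) = +0.212519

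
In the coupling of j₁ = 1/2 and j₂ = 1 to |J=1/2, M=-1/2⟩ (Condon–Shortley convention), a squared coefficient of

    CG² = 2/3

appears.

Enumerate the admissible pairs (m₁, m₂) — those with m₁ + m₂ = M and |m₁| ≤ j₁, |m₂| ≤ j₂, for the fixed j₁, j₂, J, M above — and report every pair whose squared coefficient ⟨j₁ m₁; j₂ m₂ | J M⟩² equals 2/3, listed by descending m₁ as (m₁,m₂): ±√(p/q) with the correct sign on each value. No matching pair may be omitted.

(1/2,-1): +√(2/3)

Admissible pairs with m₁+m₂ = M = -1/2: (-1/2,0), (1/2,-1)
  (m₁,m₂)=(1/2,-1): CG² = 2/3, CG = +√(2/3)   ← matches the target
  (m₁,m₂)=(-1/2,0): CG² = 1/3, CG = −√(1/3)
Pairs with CG² = 2/3: (1/2,-1): +√(2/3)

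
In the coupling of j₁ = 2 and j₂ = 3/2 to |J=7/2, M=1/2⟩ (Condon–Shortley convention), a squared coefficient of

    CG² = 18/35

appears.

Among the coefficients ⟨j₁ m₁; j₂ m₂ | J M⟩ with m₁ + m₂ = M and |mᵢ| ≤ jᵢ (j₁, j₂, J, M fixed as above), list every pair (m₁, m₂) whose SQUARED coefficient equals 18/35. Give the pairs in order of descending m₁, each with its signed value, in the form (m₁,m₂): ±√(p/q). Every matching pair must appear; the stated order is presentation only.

Admissible pairs with m₁+m₂ = M = 1/2: (-1,3/2), (0,1/2), (1,-1/2), (2,-3/2)
  (m₁,m₂)=(2,-3/2): CG² = 1/35, CG = +√(1/35)
  (m₁,m₂)=(1,-1/2): CG² = 12/35, CG = +√(12/35)
  (m₁,m₂)=(0,1/2): CG² = 18/35, CG = +√(18/35)   ← matches the target
  (m₁,m₂)=(-1,3/2): CG² = 4/35, CG = +√(4/35)
Pairs with CG² = 18/35: (0,1/2): +√(18/35)

(0,1/2): +√(18/35)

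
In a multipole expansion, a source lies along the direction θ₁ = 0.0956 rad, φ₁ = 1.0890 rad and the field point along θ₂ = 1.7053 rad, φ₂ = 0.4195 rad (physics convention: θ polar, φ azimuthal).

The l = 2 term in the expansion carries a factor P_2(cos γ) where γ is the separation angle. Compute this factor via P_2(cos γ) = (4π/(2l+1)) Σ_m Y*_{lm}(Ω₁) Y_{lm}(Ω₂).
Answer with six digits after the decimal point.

Addition theorem: P_2(cos γ) = (4π/5) Σ_m Y*_{lm}(Ω₁) Y_{lm}(Ω₂), m = −2…2:
  term(m=-2) = 0.00031 + 0.00130j   from Y*(Ω₁)=-0.00201 + 0.00289j, Y(Ω₂)=0.25347 - 0.28221j
  term(m=-1) = -0.00591 - 0.00468j   from Y*(Ω₁)=0.03401 + 0.06505j, Y(Ω₂)=-0.09376 + 0.04181j
  term(m=+0) = -0.18564 + 0.00000j   from Y*(Ω₁)=0.62216 + 0.00000j, Y(Ω₂)=-0.29838 + 0.00000j
  term(m=+1) = -0.00591 + 0.00468j   from Y*(Ω₁)=-0.03401 + 0.06505j, Y(Ω₂)=0.09376 + 0.04181j
  term(m=+2) = 0.00031 - 0.00130j   from Y*(Ω₁)=-0.00201 - 0.00289j, Y(Ω₂)=0.25347 + 0.28221j
Total Σ_m = -0.19684 + 0.00000j. Multiply by 2.513274: -0.49472 + 0.00000j. P_2(cos γ) = -0.494723

-0.494723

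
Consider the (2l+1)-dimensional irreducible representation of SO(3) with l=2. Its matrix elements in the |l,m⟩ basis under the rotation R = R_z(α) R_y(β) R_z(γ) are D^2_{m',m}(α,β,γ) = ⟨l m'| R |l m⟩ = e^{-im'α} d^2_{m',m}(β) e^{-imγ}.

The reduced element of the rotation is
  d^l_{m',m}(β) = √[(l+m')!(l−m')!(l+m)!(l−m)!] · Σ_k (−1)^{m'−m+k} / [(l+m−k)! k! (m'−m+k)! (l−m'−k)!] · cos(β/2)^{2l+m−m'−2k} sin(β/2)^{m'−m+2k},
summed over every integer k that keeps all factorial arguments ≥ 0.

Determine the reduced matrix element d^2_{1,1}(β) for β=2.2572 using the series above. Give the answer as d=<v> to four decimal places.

d=-0.4152

d^2_{1,1}(β=2.2572) via the finite sum:
With c≡cos(β/2)=0.427926 and s≡sin(β/2)=0.903814, N=[6·1·6·1]^{1/2}=6.000000
k∈{0,1} keeps every argument non-negative
  k=0: (−1)^0·6.0000/(6)·0.4279^4·0.9038^0 = +0.033533
  k=1: (−1)^1·6.0000/(2)·0.4279^2·0.9038^2 = -0.448762
d^2_{1,1}(2.2572) = +0.033533 -0.448762 = -0.415229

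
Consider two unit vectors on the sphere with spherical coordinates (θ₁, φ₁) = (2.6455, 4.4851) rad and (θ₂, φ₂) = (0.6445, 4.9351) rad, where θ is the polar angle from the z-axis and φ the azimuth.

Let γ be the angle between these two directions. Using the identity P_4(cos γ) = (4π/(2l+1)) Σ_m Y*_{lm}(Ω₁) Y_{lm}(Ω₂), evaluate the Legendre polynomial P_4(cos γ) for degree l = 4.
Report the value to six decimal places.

Term-by-term m-sum for l=4 (normalisation 4π/9 = 1.396263):
  term(m=-4) = -0.000298-0.001276i   from Y*(Ω₁)=+0.013957-0.017923i, Y(Ω₂)=+0.036253-0.044835i
  term(m=-3) = -0.005642+0.025135i   from Y*(Ω₁)=-0.074819-0.092169i, Y(Ω₂)=-0.134431-0.170334i
  term(m=-2) = +0.087218-0.109908i   from Y*(Ω₁)=-0.300575+0.146895i, Y(Ω₂)=-0.378476+0.180692i
  term(m=-1) = -0.144103+0.069610i   from Y*(Ω₁)=+0.107727+0.465776i, Y(Ω₂)=+0.073938+0.326483i
  term(m=+0) = -0.015425+0.000000i   from Y*(Ω₁)=+0.077637-0.000000i, Y(Ω₂)=-0.198683+0.000000i
  term(m=+1) = -0.144103-0.069610i   from Y*(Ω₁)=-0.107727+0.465776i, Y(Ω₂)=-0.073938+0.326483i
  term(m=+2) = +0.087218+0.109908i   from Y*(Ω₁)=-0.300575-0.146895i, Y(Ω₂)=-0.378476-0.180692i
  term(m=+3) = -0.005642-0.025135i   from Y*(Ω₁)=+0.074819-0.092169i, Y(Ω₂)=+0.134431-0.170334i
  term(m=+4) = -0.000298+0.001276i   from Y*(Ω₁)=+0.013957+0.017923i, Y(Ω₂)=+0.036253+0.044835i
Σ over m = -0.141074+0.000000i; ×(4π/9) → -0.196976+0.000000i. Real part: -0.196976

-0.196976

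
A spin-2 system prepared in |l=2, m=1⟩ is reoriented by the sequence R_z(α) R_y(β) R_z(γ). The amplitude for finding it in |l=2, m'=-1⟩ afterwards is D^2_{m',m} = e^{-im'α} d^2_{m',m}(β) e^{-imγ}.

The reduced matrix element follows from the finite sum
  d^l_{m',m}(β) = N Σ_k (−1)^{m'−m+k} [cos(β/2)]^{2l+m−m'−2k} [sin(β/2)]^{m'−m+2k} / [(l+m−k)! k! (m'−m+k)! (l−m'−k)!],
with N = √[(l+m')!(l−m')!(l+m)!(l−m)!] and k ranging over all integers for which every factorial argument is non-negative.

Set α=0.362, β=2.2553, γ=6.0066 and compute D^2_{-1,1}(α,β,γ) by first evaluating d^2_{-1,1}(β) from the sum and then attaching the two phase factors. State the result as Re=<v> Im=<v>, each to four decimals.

Split into d^2_{-1,1}(β=2.2553) × two z-phases.
c=cos(2.255300/2)=0.428784, s=sin(2.255300/2)=0.903407; N=√[1·6·6·1]=6.000000
The bounds max(0,m−m')=2 and min(l+m,l−m')=3 give 2 terms
  k=2: (−1)^0·6.0000/(2)·0.4288^2·0.9034^2 = +0.450158
  k=3: (−1)^1·6.0000/(6)·0.4288^0·0.9034^4 = -0.666091
d^2_{-1,1}(2.2553) = +0.450158 -0.666091 = -0.215933
Phases: e^{-i·(-1)·0.3620}=+0.935190+0.354145i, e^{-i·(1)·6.0066}=+0.961994+0.273072i ⇒ D=-0.173381-0.128709i

Re=-0.1734 Im=-0.1287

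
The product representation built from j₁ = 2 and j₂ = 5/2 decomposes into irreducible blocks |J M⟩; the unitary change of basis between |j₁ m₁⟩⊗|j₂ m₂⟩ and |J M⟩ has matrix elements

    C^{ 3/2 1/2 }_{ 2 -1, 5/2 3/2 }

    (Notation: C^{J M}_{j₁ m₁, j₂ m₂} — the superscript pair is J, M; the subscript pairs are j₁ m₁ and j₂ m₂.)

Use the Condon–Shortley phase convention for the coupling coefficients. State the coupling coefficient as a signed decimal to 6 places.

j₁+j₂−J=3  J+j₁−j₂=1  J−j₁+j₂=2  j₁+j₂+J+1=7
(j₁±m₁, j₂±m₂, J±M) = (1,3,4,1,2,1)
P² = 96/35
sum k=2..3:
  [2] +1/4 = 1/4
  [3] −1/6 = -1/6
S = 1/12
C² = P²·S² = 2/105 ; C = +0.138013

+√(2/105) = +0.138013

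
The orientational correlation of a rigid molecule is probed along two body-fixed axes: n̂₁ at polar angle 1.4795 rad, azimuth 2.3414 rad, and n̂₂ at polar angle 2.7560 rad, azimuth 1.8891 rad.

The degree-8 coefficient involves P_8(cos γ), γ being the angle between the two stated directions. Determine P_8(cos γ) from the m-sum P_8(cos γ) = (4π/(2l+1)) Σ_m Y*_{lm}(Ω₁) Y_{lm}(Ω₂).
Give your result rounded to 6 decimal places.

-0.157384

Summing Y*_{l m}(θ₁,φ₁)·Y_{l m}(θ₂,φ₂) over m ∈ [−8, 8]; prefactor 4π/(2·8+1) = 0.739198:
  term(m=-8) = -0.00009 - 0.00005j   from Y*(Ω₁)=0.49502 - 0.05886j, Y(Ω₂)=-0.00017 - 0.00012j
  term(m=-7) = 0.00037 + 0.00001j   from Y*(Ω₁)=-0.14174 - 0.11505j, Y(Ω₂)=-0.00161 + 0.00124j
  term(m=-6) = 0.00370 - 0.00169j   from Y*(Ω₁)=-0.02849 - 0.32007j, Y(Ω₂)=0.00421 + 0.01194j
  term(m=-5) = -0.00745 + 0.00901j   from Y*(Ω₁)=-0.13630 + 0.15812j, Y(Ω₂)=0.05600 - 0.00116j
  term(m=-4) = -0.01115 + 0.04587j   from Y*(Ω₁)=-0.26183 + 0.01551j, Y(Ω₂)=0.05277 - 0.17208j
  term(m=-3) = -0.01888 - 0.08691j   from Y*(Ω₁)=0.16168 + 0.14793j, Y(Ω₂)=-0.33125 - 0.23443j
  term(m=-2) = -0.08240 - 0.10483j   from Y*(Ω₁)=0.00696 + 0.23516j, Y(Ω₂)=-0.45574 + 0.33692j
  term(m=-1) = 0.05488 + 0.02666j   from Y*(Ω₁)=0.15540 - 0.16006j, Y(Ω₂)=0.08559 + 0.25975j
  term(m=+0) = -0.09087 + 0.00000j   from Y*(Ω₁)=0.22716 + 0.00000j, Y(Ω₂)=-0.40002 + 0.00000j
  term(m=+1) = 0.05488 - 0.02666j   from Y*(Ω₁)=-0.15540 - 0.16006j, Y(Ω₂)=-0.08559 + 0.25975j
  term(m=+2) = -0.08240 + 0.10483j   from Y*(Ω₁)=0.00696 - 0.23516j, Y(Ω₂)=-0.45574 - 0.33692j
  term(m=+3) = -0.01888 + 0.08691j   from Y*(Ω₁)=-0.16168 + 0.14793j, Y(Ω₂)=0.33125 - 0.23443j
  term(m=+4) = -0.01115 - 0.04587j   from Y*(Ω₁)=-0.26183 - 0.01551j, Y(Ω₂)=0.05277 + 0.17208j
  term(m=+5) = -0.00745 - 0.00901j   from Y*(Ω₁)=0.13630 + 0.15812j, Y(Ω₂)=-0.05600 - 0.00116j
  term(m=+6) = 0.00370 + 0.00169j   from Y*(Ω₁)=-0.02849 + 0.32007j, Y(Ω₂)=0.00421 - 0.01194j
  term(m=+7) = 0.00037 - 0.00001j   from Y*(Ω₁)=0.14174 - 0.11505j, Y(Ω₂)=0.00161 + 0.00124j
  term(m=+8) = -0.00009 + 0.00005j   from Y*(Ω₁)=0.49502 + 0.05886j, Y(Ω₂)=-0.00017 + 0.00012j
Σ over m = -0.21291 - 0.00000j; ×(4π/17) → -0.15738 - 0.00000j. Real part: -0.157384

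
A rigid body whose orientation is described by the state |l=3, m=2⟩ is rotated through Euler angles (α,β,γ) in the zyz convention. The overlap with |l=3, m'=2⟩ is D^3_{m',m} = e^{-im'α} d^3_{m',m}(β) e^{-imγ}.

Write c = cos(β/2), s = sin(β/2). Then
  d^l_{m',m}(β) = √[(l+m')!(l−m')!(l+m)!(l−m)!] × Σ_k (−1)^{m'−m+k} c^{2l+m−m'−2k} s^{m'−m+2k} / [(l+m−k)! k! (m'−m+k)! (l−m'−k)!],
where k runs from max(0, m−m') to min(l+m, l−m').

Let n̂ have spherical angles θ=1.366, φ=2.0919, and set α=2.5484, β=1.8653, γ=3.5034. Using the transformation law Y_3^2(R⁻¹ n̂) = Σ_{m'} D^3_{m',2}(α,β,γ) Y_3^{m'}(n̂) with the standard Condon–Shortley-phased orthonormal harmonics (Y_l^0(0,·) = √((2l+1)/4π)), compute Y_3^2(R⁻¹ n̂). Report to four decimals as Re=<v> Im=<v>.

Need the full column D^3_{m',2} for m'=−3..3 at α=2.5484, β=1.8653, γ=3.5034.
cos(β/2)=0.595708, sin(β/2)=0.803201
d^3_{-3,2}: single k=5 term ⇒ +0.487788;  D = +0.391718+0.290678i
d^3_{-2,2}: k∈[4..5] ⇒ +0.738472 -0.268501 = +0.469971;  D = -0.156376-0.443192i
d^3_{-1,2}: k∈[3..4] ⇒ +0.692792 -0.629731 = +0.063060;  D = -0.015845+0.061037i
d^3_{0,2}: k∈[2..3] ⇒ +0.444982 -0.808956 = -0.363974;  D = -0.272768+0.240986i
d^3_{1,2}: k∈[1..2] ⇒ +0.190542 -0.692792 = -0.502250;  D = +0.497985-0.065319i
d^3_{2,2}: k∈[0..1] ⇒ +0.044689 -0.406211 = -0.361522;  D = -0.323497-0.161394i
d^3_{3,2}: single k=0 term ⇒ -0.147593;  D = +0.072673+0.128461i
Y_3^{m'}(θ=1.366,φ=2.0919) and Σ D·Y over m':
  (+0.3917+0.2907i)·(+0.3916+0.0029i)  (-0.1564-0.4432i)·(-0.1005+0.1721i)  (-0.0158+0.0610i)·(+0.1250+0.2177i)  (-0.2728+0.2410i)·(-0.2120+0.0000i)  (+0.4980-0.0653i)·(-0.1250+0.2177i)  (-0.3235-0.1614i)·(-0.1005-0.1721i)  (+0.0727+0.1285i)·(-0.3916+0.0029i)
Y_3^2(R⁻¹ n̂) = +0.214960+0.224043i

Re=0.2150 Im=0.2240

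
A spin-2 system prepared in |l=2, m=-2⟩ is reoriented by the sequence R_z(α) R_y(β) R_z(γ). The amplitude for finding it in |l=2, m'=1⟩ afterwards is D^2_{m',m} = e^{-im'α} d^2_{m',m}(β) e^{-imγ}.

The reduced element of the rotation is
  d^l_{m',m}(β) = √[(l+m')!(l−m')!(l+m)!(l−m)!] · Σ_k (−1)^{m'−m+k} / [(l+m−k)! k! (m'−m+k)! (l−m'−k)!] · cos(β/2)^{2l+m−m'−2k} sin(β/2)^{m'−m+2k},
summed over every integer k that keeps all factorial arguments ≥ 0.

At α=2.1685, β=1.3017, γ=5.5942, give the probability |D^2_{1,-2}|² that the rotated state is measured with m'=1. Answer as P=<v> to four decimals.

P=0.1252

First d^2_{1,-2}(β=1.3017), then the phase factors e^{-i(1)α} and e^{-i(-2)γ}:
Half-angle: c=0.795569, s=0.605863. N=√(6·1·1·24)=12.000000
k: max(0,(-2)−(1))=0 … min(2+(-2),2−(1))=0
  k=0: (−1)^3·12.0000/(6)·0.7956^1·0.6059^3 = -0.353860
d^2_{1,-2}(1.3017) = -0.353860
|D^2_{1,-2}|² = |d^2_{1,-2}(β)|² = (-0.353860)² = 0.125217 (the z-rotation phases have unit modulus)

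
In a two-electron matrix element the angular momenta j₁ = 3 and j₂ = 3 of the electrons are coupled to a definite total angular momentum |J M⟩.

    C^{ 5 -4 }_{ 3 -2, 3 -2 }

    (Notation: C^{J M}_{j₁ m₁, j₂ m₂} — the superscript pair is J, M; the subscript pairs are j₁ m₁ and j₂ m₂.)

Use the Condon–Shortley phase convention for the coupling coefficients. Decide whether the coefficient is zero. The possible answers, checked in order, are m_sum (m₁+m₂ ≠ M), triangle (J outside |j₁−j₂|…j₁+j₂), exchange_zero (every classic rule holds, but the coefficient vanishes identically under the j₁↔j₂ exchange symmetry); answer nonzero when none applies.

m-sum: m₁+m₂ = -2+(-2) = -4, M = -4  ✓
triangle: |j₁−j₂| = 0 ≤ J = 5 ≤ j₁+j₂ = 6  ✓
exchange: j₁=j₂ and m₁=m₂, and (−1)^(j₁+j₂−J) = (−1)^1 = −1 forces ⟨j₁m₁;j₂m₂|JM⟩ = −⟨j₂m₂;j₁m₁|JM⟩ = −⟨j₁m₁;j₂m₂|JM⟩ ⇒ the coefficient vanishes identically
Racah sum check: Σ_k collapses to 0 ⇒ CG = 0

exchange_zero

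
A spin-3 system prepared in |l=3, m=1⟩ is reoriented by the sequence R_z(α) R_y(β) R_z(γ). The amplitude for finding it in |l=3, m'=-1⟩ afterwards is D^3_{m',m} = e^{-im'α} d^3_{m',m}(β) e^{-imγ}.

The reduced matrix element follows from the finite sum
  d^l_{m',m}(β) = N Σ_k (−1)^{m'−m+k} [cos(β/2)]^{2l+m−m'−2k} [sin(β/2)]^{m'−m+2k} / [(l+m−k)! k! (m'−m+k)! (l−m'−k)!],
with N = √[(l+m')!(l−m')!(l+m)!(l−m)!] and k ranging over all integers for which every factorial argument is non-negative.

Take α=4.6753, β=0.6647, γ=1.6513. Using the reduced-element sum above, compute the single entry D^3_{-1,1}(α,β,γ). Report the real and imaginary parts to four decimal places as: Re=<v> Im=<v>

D^3_{-1,1}(4.6753,0.6647,1.6513) = e^{-i·-1·4.6753}·d^3_{-1,1}(0.6647)·e^{-i·1·1.6513}. Compute d first:
Half-angle: c=0.945278, s=0.326265. N=√(2·24·24·2)=48.000000
k: max(0,(1)−(-1))=2 … min(3+(1),3−(-1))=4
  k=2: (−1)^0·48.0000/(8)·0.9453^4·0.3263^2 = +0.509955
  k=3: (−1)^1·48.0000/(6)·0.9453^2·0.3263^4 = -0.081001
  k=4: (−1)^2·48.0000/(48)·0.9453^0·0.3263^6 = +0.001206
d^3_{-1,1}(0.6647) = +0.509955 -0.081001 +0.001206 = +0.430160
Phases: e^{-i·(-1)·4.6753}=-0.037080-0.999312i, e^{-i·(1)·1.6513}=-0.080417-0.996761i ⇒ D=-0.427189+0.050467i

Re=-0.4272 Im=0.0505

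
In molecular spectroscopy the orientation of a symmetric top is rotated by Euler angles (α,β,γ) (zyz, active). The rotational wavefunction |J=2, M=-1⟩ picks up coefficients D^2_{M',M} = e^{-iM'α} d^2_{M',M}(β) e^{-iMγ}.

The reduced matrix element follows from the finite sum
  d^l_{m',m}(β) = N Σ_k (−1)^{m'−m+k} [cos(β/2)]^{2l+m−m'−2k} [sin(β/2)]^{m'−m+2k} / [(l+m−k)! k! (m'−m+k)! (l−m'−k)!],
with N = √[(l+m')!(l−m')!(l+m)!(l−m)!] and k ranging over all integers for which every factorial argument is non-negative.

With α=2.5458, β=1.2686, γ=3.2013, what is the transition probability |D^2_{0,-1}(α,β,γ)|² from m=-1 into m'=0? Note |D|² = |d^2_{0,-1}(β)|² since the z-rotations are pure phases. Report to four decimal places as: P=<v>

First d^2_{0,-1}(β=1.2686), then the phase factors e^{-i(0)α} and e^{-i(-1)γ}:
Half-angle: c=0.805487, s=0.592614. N=√(2·2·1·6)=4.898979
k: max(0,(-1)−(0))=0 … min(2+(-1),2−(0))=1
  k=0: (−1)^1·4.8990/(2)·0.8055^3·0.5926^1 = -0.758617
  k=1: (−1)^2·4.8990/(2)·0.8055^1·0.5926^3 = +0.410629
d^2_{0,-1}(1.2686) = -0.758617 +0.410629 = -0.347988
|D^2_{0,-1}|² = |d^2_{0,-1}(β)|² = (-0.347988)² = 0.121096 (the z-rotation phases have unit modulus)

P=0.1211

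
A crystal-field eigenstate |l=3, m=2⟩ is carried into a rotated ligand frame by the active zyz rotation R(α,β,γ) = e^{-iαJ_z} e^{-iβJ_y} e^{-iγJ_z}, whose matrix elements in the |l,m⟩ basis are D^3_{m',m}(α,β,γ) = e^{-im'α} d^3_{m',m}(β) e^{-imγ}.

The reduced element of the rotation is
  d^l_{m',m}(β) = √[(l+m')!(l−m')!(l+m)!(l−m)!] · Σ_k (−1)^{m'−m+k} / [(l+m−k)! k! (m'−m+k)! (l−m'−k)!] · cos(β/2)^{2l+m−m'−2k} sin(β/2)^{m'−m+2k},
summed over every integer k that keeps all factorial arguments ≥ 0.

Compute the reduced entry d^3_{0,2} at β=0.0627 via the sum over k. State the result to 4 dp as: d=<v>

d=0.0054

d^3_{0,2}(β=0.0627) via the finite sum:
c=cos(0.062700/2)=0.999509, s=sin(0.062700/2)=0.031345; N=√[6·6·120·1]=65.726707
Admissible k: 2..3 (factorial args all ≥0)
  k=2: (−1)^0·65.7267/(12)·0.9995^4·0.0313^2 = +0.005371
  k=3: (−1)^1·65.7267/(12)·0.9995^2·0.0313^4 = -0.000005
d^3_{0,2}(0.0627) = +0.005371 -0.000005 = +0.005366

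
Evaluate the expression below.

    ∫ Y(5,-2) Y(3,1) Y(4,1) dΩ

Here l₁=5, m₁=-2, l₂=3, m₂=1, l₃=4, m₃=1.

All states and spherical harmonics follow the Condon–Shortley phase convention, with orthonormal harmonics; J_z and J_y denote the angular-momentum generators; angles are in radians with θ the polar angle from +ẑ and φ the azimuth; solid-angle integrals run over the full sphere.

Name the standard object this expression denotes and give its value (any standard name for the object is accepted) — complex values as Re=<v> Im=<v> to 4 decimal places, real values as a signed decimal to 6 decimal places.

This is a Gaunt coefficient — the integral of a triple product of spherical harmonics over the sphere.
Checks pass: Σm=0; 12 even; l₃=4∈[2,8].
(2·5+1)(2·3+1)(2·4+1) = 693
Δ: 4! 6! 2! / 13! → 1/180180
sum: t=1:−1/576 t=2:+1/144 t=3:−1/576 = 1/288
3j²(5 3 4; 0 0 0) = Δ·Π!·Σ² = 20/1001  (sign +1)
sum: t=2:+1/960 t=3:−1/288 t=4:+1/1728 = -1/540
3j²(5 3 4; -2 1 1) = Δ·Π!·Σ² = 128/6435  (sign +1)
combine: 4πI² = 693·20/1001·128/6435 = 512/1859
take √, sign +1: I = 0.14804384

Gaunt coefficient, +0.148044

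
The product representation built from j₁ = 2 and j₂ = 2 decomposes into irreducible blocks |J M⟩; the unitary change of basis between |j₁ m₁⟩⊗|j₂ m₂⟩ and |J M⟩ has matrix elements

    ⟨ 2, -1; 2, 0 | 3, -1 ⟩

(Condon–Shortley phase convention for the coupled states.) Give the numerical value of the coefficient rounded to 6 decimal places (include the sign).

√[7·1!3!3!/8! · 1!3!2!2!2!4!] = √(36/5)
  +(−1)^0/∏(0,1,3,2,0,1)! = 1/12  (running 1/12)
  +(−1)^1/∏(1,0,2,1,1,2)! = -1/4  (running -1/6)
⟨..|..⟩ = √(36/5)·(-1/6) = -0.447214

−√(1/5) ≈ -0.447214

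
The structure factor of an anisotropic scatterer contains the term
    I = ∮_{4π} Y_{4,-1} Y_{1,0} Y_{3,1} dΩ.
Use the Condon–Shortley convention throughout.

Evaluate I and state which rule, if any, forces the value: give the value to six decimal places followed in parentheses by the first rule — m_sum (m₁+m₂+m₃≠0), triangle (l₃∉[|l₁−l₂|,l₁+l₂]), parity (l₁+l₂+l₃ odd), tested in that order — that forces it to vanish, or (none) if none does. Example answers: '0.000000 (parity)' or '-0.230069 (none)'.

-0.238414 (none)

Checks pass: Σm=0; 8 even; l₃=3∈[3,5].
(2·4+1)(2·1+1)(2·3+1) = 189
Δ: 2! 6! 0! / 9! → 1/252
sum: t=1:−1/36 = -1/36
3j²(4 1 3; 0 0 0) = Δ·Π!·Σ² = 4/63  (sign +1)
sum: t=1:−1/48 = -1/48
3j²(4 1 3; -1 0 1) = Δ·Π!·Σ² = 5/84  (sign -1)
combine: 4πI² = 189·4/63·5/84 = 5/7
take √, sign -1: I = -0.23841361
No selection rule forces the value: the integral is nonzero (none).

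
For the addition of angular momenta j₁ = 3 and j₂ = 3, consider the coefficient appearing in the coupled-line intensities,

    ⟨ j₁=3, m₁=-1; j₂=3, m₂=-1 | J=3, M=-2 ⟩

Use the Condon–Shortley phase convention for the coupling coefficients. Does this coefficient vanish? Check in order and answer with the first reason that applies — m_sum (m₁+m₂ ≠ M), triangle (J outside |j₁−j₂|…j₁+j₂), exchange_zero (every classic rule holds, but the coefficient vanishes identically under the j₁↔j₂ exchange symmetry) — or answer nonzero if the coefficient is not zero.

exchange_zero

m-sum: m₁+m₂ = -1+(-1) = -2, M = -2  ✓
triangle: |j₁−j₂| = 0 ≤ J = 3 ≤ j₁+j₂ = 6  ✓
exchange: j₁=j₂ and m₁=m₂, and (−1)^(j₁+j₂−J) = (−1)^3 = −1 forces ⟨j₁m₁;j₂m₂|JM⟩ = −⟨j₂m₂;j₁m₁|JM⟩ = −⟨j₁m₁;j₂m₂|JM⟩ ⇒ the coefficient vanishes identically
Racah sum check: Σ_k collapses to 0 ⇒ CG = 0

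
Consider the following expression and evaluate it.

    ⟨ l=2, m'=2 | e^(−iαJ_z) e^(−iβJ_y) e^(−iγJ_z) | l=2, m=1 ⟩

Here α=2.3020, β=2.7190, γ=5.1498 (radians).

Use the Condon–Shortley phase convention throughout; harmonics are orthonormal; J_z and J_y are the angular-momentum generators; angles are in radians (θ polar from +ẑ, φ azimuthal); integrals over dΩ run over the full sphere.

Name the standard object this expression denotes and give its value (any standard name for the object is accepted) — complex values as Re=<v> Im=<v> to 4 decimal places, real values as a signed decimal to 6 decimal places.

Wigner D-matrix element, Re=0.0171 Im=-0.0058

This is a Wigner D-matrix element — the rotation-matrix element ⟨l m'| R(α,β,γ) |l m⟩ in the angular-momentum basis.
Split into d^2_{2,1}(β=2.7190) × two z-phases.
With c≡cos(β/2)=0.209728 and s≡sin(β/2)=0.977760, N=[24·1·6·1]^{1/2}=12.000000
k: max(0,(1)−(2))=0 … min(2+(1),2−(2))=0
  k=0: (−1)^1·12.0000/(6)·0.2097^3·0.9778^1 = -0.018040
d^2_{2,1}(2.7190) = -0.018040
D = (-0.108177+0.994132i)·(-0.018040)·(+0.423596+0.905851i) = +0.017072-0.005829i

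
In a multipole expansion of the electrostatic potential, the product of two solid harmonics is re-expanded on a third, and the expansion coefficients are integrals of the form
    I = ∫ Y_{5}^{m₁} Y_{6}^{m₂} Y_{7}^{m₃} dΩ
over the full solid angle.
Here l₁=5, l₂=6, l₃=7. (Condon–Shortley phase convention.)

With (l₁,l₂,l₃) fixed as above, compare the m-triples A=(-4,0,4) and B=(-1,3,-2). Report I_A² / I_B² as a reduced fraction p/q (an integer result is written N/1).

l's match ⇒ only the (l;m) 3-j factors differ between A and B.
A: triangle coeff Δ(5,6,7) = 1/174594420; Σ_t [3,4]: t=3:−1/3110400 t=4:+1/4147200 = -1/12441600; (3j)²=7/4199 [(5 6 7; -4 0 4)], sign=+1
B: triangle coeff Δ(5,6,7) = 1/174594420; Σ_t [1,4]: t=1:−1/29030400 t=2:+1/967680 t=3:−1/311040 t=4:+1/829440 = -11/10886400; (3j)²=1408/146965 [(5 6 7; -1 3 -2)], sign=+1
I_A²/I_B² = (7/4199)/(1408/146965) = 245/1408

245/1408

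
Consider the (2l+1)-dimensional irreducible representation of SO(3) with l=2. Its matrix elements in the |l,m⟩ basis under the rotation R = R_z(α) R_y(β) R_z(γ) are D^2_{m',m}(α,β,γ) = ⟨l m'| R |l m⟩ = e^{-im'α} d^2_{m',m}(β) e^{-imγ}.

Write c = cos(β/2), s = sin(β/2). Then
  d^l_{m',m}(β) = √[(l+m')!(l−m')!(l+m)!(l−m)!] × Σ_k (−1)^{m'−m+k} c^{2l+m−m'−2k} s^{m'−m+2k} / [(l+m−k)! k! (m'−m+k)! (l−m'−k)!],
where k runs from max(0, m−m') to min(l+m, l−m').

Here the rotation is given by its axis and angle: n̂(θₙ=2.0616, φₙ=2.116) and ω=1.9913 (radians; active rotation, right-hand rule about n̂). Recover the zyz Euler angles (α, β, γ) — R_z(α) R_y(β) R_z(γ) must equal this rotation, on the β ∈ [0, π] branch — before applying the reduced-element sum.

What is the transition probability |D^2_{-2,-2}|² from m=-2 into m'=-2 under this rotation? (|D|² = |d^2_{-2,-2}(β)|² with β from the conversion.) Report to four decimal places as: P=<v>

P=0.0419

Axis–angle → zyz. n̂ = (sinθₙcosφₙ, sinθₙsinφₙ, cosθₙ) = (-0.457375, +0.754090, -0.471335), ω = 1.9913.
R = I cosω + sinω [n̂]ₓ + (1−cosω) n̂n̂ᵀ gives
  R = [-0.113632, -0.055424, +0.991976; -0.915971, +0.392567, -0.082992; -0.384817, -0.918052, -0.095375]
β = atan2(√(R₁₃²+R₂₃²), R₃₃) = 1.666316; α = atan2(R₂₃, R₁₃) mod 2π = 6.199716; γ = atan2(R₃₂, −R₃₁) mod 2π = 5.109309
Split into d^2_{-2,-2}(β=1.6663) × two z-phases.
With c≡cos(β/2)=0.672542 and s≡sin(β/2)=0.740059, N=[1·24·1·24]^{1/2}=24.000000
The bounds max(0,m−m')=0 and min(l+m,l−m')=0 give 1 term
  k=0: (−1)^0·24.0000/(24)·0.6725^4·0.7401^0 = +0.204587
d^2_{-2,-2}(1.6663) = +0.204587
|D^2_{-2,-2}|² = |d^2_{-2,-2}(β)|² = (+0.204587)² = 0.041856 (the z-rotation phases have unit modulus)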